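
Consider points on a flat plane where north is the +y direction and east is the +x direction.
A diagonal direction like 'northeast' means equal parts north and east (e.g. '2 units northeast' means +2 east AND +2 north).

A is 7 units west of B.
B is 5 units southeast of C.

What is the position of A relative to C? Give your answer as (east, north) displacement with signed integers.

Answer: A is at (east=-2, north=-5) relative to C.

Derivation:
Place C at the origin (east=0, north=0).
  B is 5 units southeast of C: delta (east=+5, north=-5); B at (east=5, north=-5).
  A is 7 units west of B: delta (east=-7, north=+0); A at (east=-2, north=-5).
Therefore A relative to C: (east=-2, north=-5).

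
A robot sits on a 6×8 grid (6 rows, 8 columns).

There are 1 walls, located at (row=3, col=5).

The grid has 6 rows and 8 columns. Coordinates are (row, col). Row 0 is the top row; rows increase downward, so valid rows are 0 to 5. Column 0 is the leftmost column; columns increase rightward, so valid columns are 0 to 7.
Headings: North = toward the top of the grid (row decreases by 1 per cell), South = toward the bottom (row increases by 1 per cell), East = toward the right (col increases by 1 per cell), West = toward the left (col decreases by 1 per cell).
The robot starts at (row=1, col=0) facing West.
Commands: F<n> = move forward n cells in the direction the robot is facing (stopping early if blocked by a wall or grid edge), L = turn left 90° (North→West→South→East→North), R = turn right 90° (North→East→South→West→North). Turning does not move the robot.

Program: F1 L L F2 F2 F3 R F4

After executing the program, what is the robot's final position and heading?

Start: (row=1, col=0), facing West
  F1: move forward 0/1 (blocked), now at (row=1, col=0)
  L: turn left, now facing South
  L: turn left, now facing East
  F2: move forward 2, now at (row=1, col=2)
  F2: move forward 2, now at (row=1, col=4)
  F3: move forward 3, now at (row=1, col=7)
  R: turn right, now facing South
  F4: move forward 4, now at (row=5, col=7)
Final: (row=5, col=7), facing South

Answer: Final position: (row=5, col=7), facing South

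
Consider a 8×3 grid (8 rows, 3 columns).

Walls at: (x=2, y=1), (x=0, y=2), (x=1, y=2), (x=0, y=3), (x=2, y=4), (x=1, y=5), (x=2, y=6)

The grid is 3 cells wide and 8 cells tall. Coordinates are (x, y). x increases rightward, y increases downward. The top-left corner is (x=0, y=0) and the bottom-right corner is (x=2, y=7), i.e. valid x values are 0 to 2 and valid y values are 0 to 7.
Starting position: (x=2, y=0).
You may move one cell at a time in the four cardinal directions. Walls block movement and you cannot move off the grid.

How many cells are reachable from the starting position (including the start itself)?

Answer: Reachable cells: 5

Derivation:
BFS flood-fill from (x=2, y=0):
  Distance 0: (x=2, y=0)
  Distance 1: (x=1, y=0)
  Distance 2: (x=0, y=0), (x=1, y=1)
  Distance 3: (x=0, y=1)
Total reachable: 5 (grid has 17 open cells total)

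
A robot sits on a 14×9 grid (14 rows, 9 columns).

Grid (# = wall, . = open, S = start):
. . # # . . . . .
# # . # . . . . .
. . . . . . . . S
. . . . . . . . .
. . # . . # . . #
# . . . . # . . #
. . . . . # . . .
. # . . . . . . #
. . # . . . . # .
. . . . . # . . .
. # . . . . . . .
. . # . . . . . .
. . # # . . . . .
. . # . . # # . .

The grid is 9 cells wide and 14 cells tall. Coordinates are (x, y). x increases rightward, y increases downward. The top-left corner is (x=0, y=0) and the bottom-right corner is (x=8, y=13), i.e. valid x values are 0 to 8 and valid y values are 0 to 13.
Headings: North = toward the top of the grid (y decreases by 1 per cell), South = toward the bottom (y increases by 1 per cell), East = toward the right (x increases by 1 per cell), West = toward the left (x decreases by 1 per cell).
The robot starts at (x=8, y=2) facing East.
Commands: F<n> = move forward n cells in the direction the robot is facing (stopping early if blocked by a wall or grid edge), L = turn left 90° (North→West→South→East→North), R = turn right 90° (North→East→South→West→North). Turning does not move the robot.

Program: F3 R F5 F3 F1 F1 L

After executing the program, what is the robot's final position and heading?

Start: (x=8, y=2), facing East
  F3: move forward 0/3 (blocked), now at (x=8, y=2)
  R: turn right, now facing South
  F5: move forward 1/5 (blocked), now at (x=8, y=3)
  F3: move forward 0/3 (blocked), now at (x=8, y=3)
  F1: move forward 0/1 (blocked), now at (x=8, y=3)
  F1: move forward 0/1 (blocked), now at (x=8, y=3)
  L: turn left, now facing East
Final: (x=8, y=3), facing East

Answer: Final position: (x=8, y=3), facing East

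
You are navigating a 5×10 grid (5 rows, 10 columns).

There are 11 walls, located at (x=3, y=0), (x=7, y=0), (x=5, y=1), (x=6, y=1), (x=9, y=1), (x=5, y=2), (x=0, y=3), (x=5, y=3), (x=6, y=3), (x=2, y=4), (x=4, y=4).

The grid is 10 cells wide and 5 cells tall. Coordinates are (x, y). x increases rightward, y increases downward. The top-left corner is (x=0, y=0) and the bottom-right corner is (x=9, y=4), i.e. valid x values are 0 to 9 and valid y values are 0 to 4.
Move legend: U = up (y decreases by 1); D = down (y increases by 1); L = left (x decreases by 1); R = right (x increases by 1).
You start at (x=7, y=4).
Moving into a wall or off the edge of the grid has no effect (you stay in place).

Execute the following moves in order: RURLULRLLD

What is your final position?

Answer: Final position: (x=6, y=2)

Derivation:
Start: (x=7, y=4)
  R (right): (x=7, y=4) -> (x=8, y=4)
  U (up): (x=8, y=4) -> (x=8, y=3)
  R (right): (x=8, y=3) -> (x=9, y=3)
  L (left): (x=9, y=3) -> (x=8, y=3)
  U (up): (x=8, y=3) -> (x=8, y=2)
  L (left): (x=8, y=2) -> (x=7, y=2)
  R (right): (x=7, y=2) -> (x=8, y=2)
  L (left): (x=8, y=2) -> (x=7, y=2)
  L (left): (x=7, y=2) -> (x=6, y=2)
  D (down): blocked, stay at (x=6, y=2)
Final: (x=6, y=2)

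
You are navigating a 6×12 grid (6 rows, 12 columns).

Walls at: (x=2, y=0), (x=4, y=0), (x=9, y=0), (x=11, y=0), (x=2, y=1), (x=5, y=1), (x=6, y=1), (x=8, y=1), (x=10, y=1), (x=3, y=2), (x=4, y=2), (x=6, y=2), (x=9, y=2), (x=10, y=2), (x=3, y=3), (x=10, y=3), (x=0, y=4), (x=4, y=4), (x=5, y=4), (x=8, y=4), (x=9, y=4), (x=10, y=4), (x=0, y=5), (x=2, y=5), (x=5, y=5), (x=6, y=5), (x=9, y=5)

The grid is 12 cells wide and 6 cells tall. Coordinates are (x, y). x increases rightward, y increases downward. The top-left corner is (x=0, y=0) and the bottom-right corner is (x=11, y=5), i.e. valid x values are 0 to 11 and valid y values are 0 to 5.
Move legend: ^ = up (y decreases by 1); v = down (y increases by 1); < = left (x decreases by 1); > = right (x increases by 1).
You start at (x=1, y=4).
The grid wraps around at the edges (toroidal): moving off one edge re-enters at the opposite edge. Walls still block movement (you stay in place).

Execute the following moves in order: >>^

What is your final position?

Answer: Final position: (x=3, y=4)

Derivation:
Start: (x=1, y=4)
  > (right): (x=1, y=4) -> (x=2, y=4)
  > (right): (x=2, y=4) -> (x=3, y=4)
  ^ (up): blocked, stay at (x=3, y=4)
Final: (x=3, y=4)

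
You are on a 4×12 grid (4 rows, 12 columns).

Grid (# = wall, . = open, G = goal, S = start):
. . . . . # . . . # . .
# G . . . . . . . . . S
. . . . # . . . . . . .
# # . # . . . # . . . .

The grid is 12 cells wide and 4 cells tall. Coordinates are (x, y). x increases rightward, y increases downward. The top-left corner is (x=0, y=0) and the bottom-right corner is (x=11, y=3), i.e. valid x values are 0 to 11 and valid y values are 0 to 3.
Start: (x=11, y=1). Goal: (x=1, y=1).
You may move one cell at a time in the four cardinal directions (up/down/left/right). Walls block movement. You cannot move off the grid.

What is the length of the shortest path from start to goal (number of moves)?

BFS from (x=11, y=1) until reaching (x=1, y=1):
  Distance 0: (x=11, y=1)
  Distance 1: (x=11, y=0), (x=10, y=1), (x=11, y=2)
  Distance 2: (x=10, y=0), (x=9, y=1), (x=10, y=2), (x=11, y=3)
  Distance 3: (x=8, y=1), (x=9, y=2), (x=10, y=3)
  Distance 4: (x=8, y=0), (x=7, y=1), (x=8, y=2), (x=9, y=3)
  Distance 5: (x=7, y=0), (x=6, y=1), (x=7, y=2), (x=8, y=3)
  Distance 6: (x=6, y=0), (x=5, y=1), (x=6, y=2)
  Distance 7: (x=4, y=1), (x=5, y=2), (x=6, y=3)
  Distance 8: (x=4, y=0), (x=3, y=1), (x=5, y=3)
  Distance 9: (x=3, y=0), (x=2, y=1), (x=3, y=2), (x=4, y=3)
  Distance 10: (x=2, y=0), (x=1, y=1), (x=2, y=2)  <- goal reached here
One shortest path (10 moves): (x=11, y=1) -> (x=10, y=1) -> (x=9, y=1) -> (x=8, y=1) -> (x=7, y=1) -> (x=6, y=1) -> (x=5, y=1) -> (x=4, y=1) -> (x=3, y=1) -> (x=2, y=1) -> (x=1, y=1)

Answer: Shortest path length: 10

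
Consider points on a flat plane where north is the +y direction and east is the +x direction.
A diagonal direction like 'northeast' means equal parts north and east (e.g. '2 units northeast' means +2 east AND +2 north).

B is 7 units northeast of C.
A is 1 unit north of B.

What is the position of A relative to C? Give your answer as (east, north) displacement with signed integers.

Place C at the origin (east=0, north=0).
  B is 7 units northeast of C: delta (east=+7, north=+7); B at (east=7, north=7).
  A is 1 unit north of B: delta (east=+0, north=+1); A at (east=7, north=8).
Therefore A relative to C: (east=7, north=8).

Answer: A is at (east=7, north=8) relative to C.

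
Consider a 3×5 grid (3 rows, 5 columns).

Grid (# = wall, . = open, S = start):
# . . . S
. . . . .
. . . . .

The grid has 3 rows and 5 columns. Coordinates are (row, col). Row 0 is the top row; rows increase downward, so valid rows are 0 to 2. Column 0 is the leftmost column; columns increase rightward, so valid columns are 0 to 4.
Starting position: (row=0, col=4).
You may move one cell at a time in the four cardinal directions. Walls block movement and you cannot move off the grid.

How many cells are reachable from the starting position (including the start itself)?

Answer: Reachable cells: 14

Derivation:
BFS flood-fill from (row=0, col=4):
  Distance 0: (row=0, col=4)
  Distance 1: (row=0, col=3), (row=1, col=4)
  Distance 2: (row=0, col=2), (row=1, col=3), (row=2, col=4)
  Distance 3: (row=0, col=1), (row=1, col=2), (row=2, col=3)
  Distance 4: (row=1, col=1), (row=2, col=2)
  Distance 5: (row=1, col=0), (row=2, col=1)
  Distance 6: (row=2, col=0)
Total reachable: 14 (grid has 14 open cells total)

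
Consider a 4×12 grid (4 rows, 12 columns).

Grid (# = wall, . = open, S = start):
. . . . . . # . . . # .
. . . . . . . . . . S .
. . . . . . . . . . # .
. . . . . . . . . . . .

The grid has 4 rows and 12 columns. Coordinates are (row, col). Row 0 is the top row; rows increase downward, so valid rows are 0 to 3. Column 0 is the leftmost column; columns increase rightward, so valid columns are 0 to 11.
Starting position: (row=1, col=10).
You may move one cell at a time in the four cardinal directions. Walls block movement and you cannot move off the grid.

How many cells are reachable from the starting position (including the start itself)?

BFS flood-fill from (row=1, col=10):
  Distance 0: (row=1, col=10)
  Distance 1: (row=1, col=9), (row=1, col=11)
  Distance 2: (row=0, col=9), (row=0, col=11), (row=1, col=8), (row=2, col=9), (row=2, col=11)
  Distance 3: (row=0, col=8), (row=1, col=7), (row=2, col=8), (row=3, col=9), (row=3, col=11)
  Distance 4: (row=0, col=7), (row=1, col=6), (row=2, col=7), (row=3, col=8), (row=3, col=10)
  Distance 5: (row=1, col=5), (row=2, col=6), (row=3, col=7)
  Distance 6: (row=0, col=5), (row=1, col=4), (row=2, col=5), (row=3, col=6)
  Distance 7: (row=0, col=4), (row=1, col=3), (row=2, col=4), (row=3, col=5)
  Distance 8: (row=0, col=3), (row=1, col=2), (row=2, col=3), (row=3, col=4)
  Distance 9: (row=0, col=2), (row=1, col=1), (row=2, col=2), (row=3, col=3)
  Distance 10: (row=0, col=1), (row=1, col=0), (row=2, col=1), (row=3, col=2)
  Distance 11: (row=0, col=0), (row=2, col=0), (row=3, col=1)
  Distance 12: (row=3, col=0)
Total reachable: 45 (grid has 45 open cells total)

Answer: Reachable cells: 45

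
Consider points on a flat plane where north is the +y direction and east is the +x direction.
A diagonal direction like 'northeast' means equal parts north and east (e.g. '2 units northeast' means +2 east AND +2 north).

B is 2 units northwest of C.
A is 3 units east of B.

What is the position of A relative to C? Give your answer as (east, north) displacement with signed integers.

Answer: A is at (east=1, north=2) relative to C.

Derivation:
Place C at the origin (east=0, north=0).
  B is 2 units northwest of C: delta (east=-2, north=+2); B at (east=-2, north=2).
  A is 3 units east of B: delta (east=+3, north=+0); A at (east=1, north=2).
Therefore A relative to C: (east=1, north=2).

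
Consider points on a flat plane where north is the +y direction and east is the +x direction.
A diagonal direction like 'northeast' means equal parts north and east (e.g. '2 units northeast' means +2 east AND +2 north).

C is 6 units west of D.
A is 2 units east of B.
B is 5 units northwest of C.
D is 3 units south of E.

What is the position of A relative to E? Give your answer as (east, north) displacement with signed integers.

Answer: A is at (east=-9, north=2) relative to E.

Derivation:
Place E at the origin (east=0, north=0).
  D is 3 units south of E: delta (east=+0, north=-3); D at (east=0, north=-3).
  C is 6 units west of D: delta (east=-6, north=+0); C at (east=-6, north=-3).
  B is 5 units northwest of C: delta (east=-5, north=+5); B at (east=-11, north=2).
  A is 2 units east of B: delta (east=+2, north=+0); A at (east=-9, north=2).
Therefore A relative to E: (east=-9, north=2).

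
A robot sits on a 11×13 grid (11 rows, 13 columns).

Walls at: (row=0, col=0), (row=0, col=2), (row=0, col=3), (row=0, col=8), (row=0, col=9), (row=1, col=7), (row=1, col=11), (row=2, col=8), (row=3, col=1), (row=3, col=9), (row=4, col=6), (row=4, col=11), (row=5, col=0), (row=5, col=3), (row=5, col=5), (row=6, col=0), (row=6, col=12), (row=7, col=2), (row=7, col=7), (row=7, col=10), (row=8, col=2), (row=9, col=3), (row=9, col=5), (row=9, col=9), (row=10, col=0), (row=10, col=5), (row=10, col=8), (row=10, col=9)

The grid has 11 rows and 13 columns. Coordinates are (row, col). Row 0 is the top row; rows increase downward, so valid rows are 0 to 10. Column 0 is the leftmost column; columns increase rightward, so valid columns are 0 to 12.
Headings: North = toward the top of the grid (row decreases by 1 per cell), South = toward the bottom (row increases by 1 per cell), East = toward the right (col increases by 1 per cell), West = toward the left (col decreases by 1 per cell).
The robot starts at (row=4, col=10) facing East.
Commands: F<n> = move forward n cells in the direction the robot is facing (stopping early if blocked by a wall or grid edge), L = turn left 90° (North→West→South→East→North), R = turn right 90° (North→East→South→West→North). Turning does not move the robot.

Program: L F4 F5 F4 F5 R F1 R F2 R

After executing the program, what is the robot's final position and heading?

Start: (row=4, col=10), facing East
  L: turn left, now facing North
  F4: move forward 4, now at (row=0, col=10)
  F5: move forward 0/5 (blocked), now at (row=0, col=10)
  F4: move forward 0/4 (blocked), now at (row=0, col=10)
  F5: move forward 0/5 (blocked), now at (row=0, col=10)
  R: turn right, now facing East
  F1: move forward 1, now at (row=0, col=11)
  R: turn right, now facing South
  F2: move forward 0/2 (blocked), now at (row=0, col=11)
  R: turn right, now facing West
Final: (row=0, col=11), facing West

Answer: Final position: (row=0, col=11), facing West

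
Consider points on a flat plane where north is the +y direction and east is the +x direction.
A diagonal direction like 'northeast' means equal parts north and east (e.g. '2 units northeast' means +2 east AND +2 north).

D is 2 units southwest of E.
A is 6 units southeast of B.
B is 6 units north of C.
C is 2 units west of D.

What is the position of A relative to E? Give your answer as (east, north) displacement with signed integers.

Answer: A is at (east=2, north=-2) relative to E.

Derivation:
Place E at the origin (east=0, north=0).
  D is 2 units southwest of E: delta (east=-2, north=-2); D at (east=-2, north=-2).
  C is 2 units west of D: delta (east=-2, north=+0); C at (east=-4, north=-2).
  B is 6 units north of C: delta (east=+0, north=+6); B at (east=-4, north=4).
  A is 6 units southeast of B: delta (east=+6, north=-6); A at (east=2, north=-2).
Therefore A relative to E: (east=2, north=-2).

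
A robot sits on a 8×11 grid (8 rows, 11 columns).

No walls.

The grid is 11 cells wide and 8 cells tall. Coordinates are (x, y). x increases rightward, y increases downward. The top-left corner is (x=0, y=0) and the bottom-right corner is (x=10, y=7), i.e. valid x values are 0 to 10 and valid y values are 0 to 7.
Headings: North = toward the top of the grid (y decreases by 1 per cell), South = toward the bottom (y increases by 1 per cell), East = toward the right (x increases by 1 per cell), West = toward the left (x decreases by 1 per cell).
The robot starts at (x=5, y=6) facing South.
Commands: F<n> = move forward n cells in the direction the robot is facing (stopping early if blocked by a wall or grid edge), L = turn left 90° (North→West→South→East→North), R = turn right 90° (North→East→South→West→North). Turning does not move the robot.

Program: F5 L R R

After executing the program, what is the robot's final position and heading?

Answer: Final position: (x=5, y=7), facing West

Derivation:
Start: (x=5, y=6), facing South
  F5: move forward 1/5 (blocked), now at (x=5, y=7)
  L: turn left, now facing East
  R: turn right, now facing South
  R: turn right, now facing West
Final: (x=5, y=7), facing West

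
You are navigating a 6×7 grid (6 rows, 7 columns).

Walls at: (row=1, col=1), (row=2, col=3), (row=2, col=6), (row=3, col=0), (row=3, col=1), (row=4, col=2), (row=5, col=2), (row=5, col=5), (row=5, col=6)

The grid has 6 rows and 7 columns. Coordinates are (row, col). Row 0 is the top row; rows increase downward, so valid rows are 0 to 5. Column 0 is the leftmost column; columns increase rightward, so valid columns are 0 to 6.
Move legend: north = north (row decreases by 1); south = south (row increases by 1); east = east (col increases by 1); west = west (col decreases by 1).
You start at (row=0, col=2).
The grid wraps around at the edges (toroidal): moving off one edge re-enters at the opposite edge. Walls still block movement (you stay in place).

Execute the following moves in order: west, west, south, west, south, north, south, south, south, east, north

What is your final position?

Answer: Final position: (row=0, col=0)

Derivation:
Start: (row=0, col=2)
  west (west): (row=0, col=2) -> (row=0, col=1)
  west (west): (row=0, col=1) -> (row=0, col=0)
  south (south): (row=0, col=0) -> (row=1, col=0)
  west (west): (row=1, col=0) -> (row=1, col=6)
  south (south): blocked, stay at (row=1, col=6)
  north (north): (row=1, col=6) -> (row=0, col=6)
  south (south): (row=0, col=6) -> (row=1, col=6)
  south (south): blocked, stay at (row=1, col=6)
  south (south): blocked, stay at (row=1, col=6)
  east (east): (row=1, col=6) -> (row=1, col=0)
  north (north): (row=1, col=0) -> (row=0, col=0)
Final: (row=0, col=0)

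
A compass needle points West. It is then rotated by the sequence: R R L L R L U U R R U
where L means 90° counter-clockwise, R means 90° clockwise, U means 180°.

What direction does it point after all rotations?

Start: West
  R (right (90° clockwise)) -> North
  R (right (90° clockwise)) -> East
  L (left (90° counter-clockwise)) -> North
  L (left (90° counter-clockwise)) -> West
  R (right (90° clockwise)) -> North
  L (left (90° counter-clockwise)) -> West
  U (U-turn (180°)) -> East
  U (U-turn (180°)) -> West
  R (right (90° clockwise)) -> North
  R (right (90° clockwise)) -> East
  U (U-turn (180°)) -> West
Final: West

Answer: Final heading: West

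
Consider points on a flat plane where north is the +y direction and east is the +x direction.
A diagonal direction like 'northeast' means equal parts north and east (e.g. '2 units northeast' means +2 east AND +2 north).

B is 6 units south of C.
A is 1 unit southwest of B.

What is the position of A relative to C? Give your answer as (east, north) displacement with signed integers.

Place C at the origin (east=0, north=0).
  B is 6 units south of C: delta (east=+0, north=-6); B at (east=0, north=-6).
  A is 1 unit southwest of B: delta (east=-1, north=-1); A at (east=-1, north=-7).
Therefore A relative to C: (east=-1, north=-7).

Answer: A is at (east=-1, north=-7) relative to C.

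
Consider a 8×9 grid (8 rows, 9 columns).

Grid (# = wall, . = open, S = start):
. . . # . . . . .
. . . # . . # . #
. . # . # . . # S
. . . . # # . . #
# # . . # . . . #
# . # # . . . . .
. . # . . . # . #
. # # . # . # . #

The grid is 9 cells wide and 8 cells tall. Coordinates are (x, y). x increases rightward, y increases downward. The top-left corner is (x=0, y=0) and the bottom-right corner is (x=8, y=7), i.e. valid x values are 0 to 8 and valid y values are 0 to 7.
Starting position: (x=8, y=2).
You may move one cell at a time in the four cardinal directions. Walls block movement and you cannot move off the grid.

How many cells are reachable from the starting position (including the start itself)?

Answer: Reachable cells: 1

Derivation:
BFS flood-fill from (x=8, y=2):
  Distance 0: (x=8, y=2)
Total reachable: 1 (grid has 47 open cells total)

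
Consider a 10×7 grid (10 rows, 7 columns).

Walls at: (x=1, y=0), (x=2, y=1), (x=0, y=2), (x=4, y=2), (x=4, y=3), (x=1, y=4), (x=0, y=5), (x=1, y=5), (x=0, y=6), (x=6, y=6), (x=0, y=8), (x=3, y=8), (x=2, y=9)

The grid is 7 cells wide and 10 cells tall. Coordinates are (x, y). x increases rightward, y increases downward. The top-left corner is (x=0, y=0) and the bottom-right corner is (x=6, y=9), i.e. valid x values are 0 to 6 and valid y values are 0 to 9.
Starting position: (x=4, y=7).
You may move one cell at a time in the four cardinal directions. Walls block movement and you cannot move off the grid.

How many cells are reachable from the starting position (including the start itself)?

Answer: Reachable cells: 57

Derivation:
BFS flood-fill from (x=4, y=7):
  Distance 0: (x=4, y=7)
  Distance 1: (x=4, y=6), (x=3, y=7), (x=5, y=7), (x=4, y=8)
  Distance 2: (x=4, y=5), (x=3, y=6), (x=5, y=6), (x=2, y=7), (x=6, y=7), (x=5, y=8), (x=4, y=9)
  Distance 3: (x=4, y=4), (x=3, y=5), (x=5, y=5), (x=2, y=6), (x=1, y=7), (x=2, y=8), (x=6, y=8), (x=3, y=9), (x=5, y=9)
  Distance 4: (x=3, y=4), (x=5, y=4), (x=2, y=5), (x=6, y=5), (x=1, y=6), (x=0, y=7), (x=1, y=8), (x=6, y=9)
  Distance 5: (x=3, y=3), (x=5, y=3), (x=2, y=4), (x=6, y=4), (x=1, y=9)
  Distance 6: (x=3, y=2), (x=5, y=2), (x=2, y=3), (x=6, y=3), (x=0, y=9)
  Distance 7: (x=3, y=1), (x=5, y=1), (x=2, y=2), (x=6, y=2), (x=1, y=3)
  Distance 8: (x=3, y=0), (x=5, y=0), (x=4, y=1), (x=6, y=1), (x=1, y=2), (x=0, y=3)
  Distance 9: (x=2, y=0), (x=4, y=0), (x=6, y=0), (x=1, y=1), (x=0, y=4)
  Distance 10: (x=0, y=1)
  Distance 11: (x=0, y=0)
Total reachable: 57 (grid has 57 open cells total)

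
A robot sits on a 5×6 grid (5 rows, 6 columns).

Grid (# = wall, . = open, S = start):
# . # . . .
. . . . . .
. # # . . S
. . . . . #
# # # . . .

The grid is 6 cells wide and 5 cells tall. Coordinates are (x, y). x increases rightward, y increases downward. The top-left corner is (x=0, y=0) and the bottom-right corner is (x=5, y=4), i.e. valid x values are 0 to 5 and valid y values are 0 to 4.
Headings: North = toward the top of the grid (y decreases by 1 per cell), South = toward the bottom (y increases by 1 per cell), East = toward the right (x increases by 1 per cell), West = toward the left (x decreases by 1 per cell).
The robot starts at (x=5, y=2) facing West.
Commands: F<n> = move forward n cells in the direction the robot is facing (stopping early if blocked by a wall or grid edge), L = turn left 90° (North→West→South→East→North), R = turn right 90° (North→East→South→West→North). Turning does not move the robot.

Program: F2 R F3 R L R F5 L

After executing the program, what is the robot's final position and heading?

Answer: Final position: (x=5, y=0), facing North

Derivation:
Start: (x=5, y=2), facing West
  F2: move forward 2, now at (x=3, y=2)
  R: turn right, now facing North
  F3: move forward 2/3 (blocked), now at (x=3, y=0)
  R: turn right, now facing East
  L: turn left, now facing North
  R: turn right, now facing East
  F5: move forward 2/5 (blocked), now at (x=5, y=0)
  L: turn left, now facing North
Final: (x=5, y=0), facing North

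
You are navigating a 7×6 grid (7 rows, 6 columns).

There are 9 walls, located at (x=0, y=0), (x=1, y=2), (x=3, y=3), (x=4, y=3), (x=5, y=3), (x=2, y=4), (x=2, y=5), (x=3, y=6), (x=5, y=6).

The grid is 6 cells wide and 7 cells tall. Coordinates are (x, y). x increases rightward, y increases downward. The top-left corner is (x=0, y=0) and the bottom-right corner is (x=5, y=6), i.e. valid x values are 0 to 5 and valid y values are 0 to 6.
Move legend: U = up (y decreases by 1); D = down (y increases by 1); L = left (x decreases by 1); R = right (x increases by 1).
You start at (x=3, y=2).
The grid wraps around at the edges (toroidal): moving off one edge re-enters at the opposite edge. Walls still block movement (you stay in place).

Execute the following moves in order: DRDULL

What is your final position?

Answer: Final position: (x=2, y=1)

Derivation:
Start: (x=3, y=2)
  D (down): blocked, stay at (x=3, y=2)
  R (right): (x=3, y=2) -> (x=4, y=2)
  D (down): blocked, stay at (x=4, y=2)
  U (up): (x=4, y=2) -> (x=4, y=1)
  L (left): (x=4, y=1) -> (x=3, y=1)
  L (left): (x=3, y=1) -> (x=2, y=1)
Final: (x=2, y=1)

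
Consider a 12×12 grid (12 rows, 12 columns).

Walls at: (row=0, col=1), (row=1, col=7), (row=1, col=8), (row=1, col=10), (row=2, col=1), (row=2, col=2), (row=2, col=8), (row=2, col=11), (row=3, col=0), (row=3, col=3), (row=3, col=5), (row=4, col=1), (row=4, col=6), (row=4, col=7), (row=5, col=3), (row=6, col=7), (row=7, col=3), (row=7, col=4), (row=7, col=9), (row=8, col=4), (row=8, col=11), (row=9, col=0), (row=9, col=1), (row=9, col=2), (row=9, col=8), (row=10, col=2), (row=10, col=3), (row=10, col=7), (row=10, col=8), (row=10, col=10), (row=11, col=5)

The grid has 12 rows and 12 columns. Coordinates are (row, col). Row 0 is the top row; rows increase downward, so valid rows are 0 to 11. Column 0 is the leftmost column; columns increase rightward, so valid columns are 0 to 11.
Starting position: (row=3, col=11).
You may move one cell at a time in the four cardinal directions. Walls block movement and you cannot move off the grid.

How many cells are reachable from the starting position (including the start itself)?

Answer: Reachable cells: 113

Derivation:
BFS flood-fill from (row=3, col=11):
  Distance 0: (row=3, col=11)
  Distance 1: (row=3, col=10), (row=4, col=11)
  Distance 2: (row=2, col=10), (row=3, col=9), (row=4, col=10), (row=5, col=11)
  Distance 3: (row=2, col=9), (row=3, col=8), (row=4, col=9), (row=5, col=10), (row=6, col=11)
  Distance 4: (row=1, col=9), (row=3, col=7), (row=4, col=8), (row=5, col=9), (row=6, col=10), (row=7, col=11)
  Distance 5: (row=0, col=9), (row=2, col=7), (row=3, col=6), (row=5, col=8), (row=6, col=9), (row=7, col=10)
  Distance 6: (row=0, col=8), (row=0, col=10), (row=2, col=6), (row=5, col=7), (row=6, col=8), (row=8, col=10)
  Distance 7: (row=0, col=7), (row=0, col=11), (row=1, col=6), (row=2, col=5), (row=5, col=6), (row=7, col=8), (row=8, col=9), (row=9, col=10)
  Distance 8: (row=0, col=6), (row=1, col=5), (row=1, col=11), (row=2, col=4), (row=5, col=5), (row=6, col=6), (row=7, col=7), (row=8, col=8), (row=9, col=9), (row=9, col=11)
  Distance 9: (row=0, col=5), (row=1, col=4), (row=2, col=3), (row=3, col=4), (row=4, col=5), (row=5, col=4), (row=6, col=5), (row=7, col=6), (row=8, col=7), (row=10, col=9), (row=10, col=11)
  Distance 10: (row=0, col=4), (row=1, col=3), (row=4, col=4), (row=6, col=4), (row=7, col=5), (row=8, col=6), (row=9, col=7), (row=11, col=9), (row=11, col=11)
  Distance 11: (row=0, col=3), (row=1, col=2), (row=4, col=3), (row=6, col=3), (row=8, col=5), (row=9, col=6), (row=11, col=8), (row=11, col=10)
  Distance 12: (row=0, col=2), (row=1, col=1), (row=4, col=2), (row=6, col=2), (row=9, col=5), (row=10, col=6), (row=11, col=7)
  Distance 13: (row=1, col=0), (row=3, col=2), (row=5, col=2), (row=6, col=1), (row=7, col=2), (row=9, col=4), (row=10, col=5), (row=11, col=6)
  Distance 14: (row=0, col=0), (row=2, col=0), (row=3, col=1), (row=5, col=1), (row=6, col=0), (row=7, col=1), (row=8, col=2), (row=9, col=3), (row=10, col=4)
  Distance 15: (row=5, col=0), (row=7, col=0), (row=8, col=1), (row=8, col=3), (row=11, col=4)
  Distance 16: (row=4, col=0), (row=8, col=0), (row=11, col=3)
  Distance 17: (row=11, col=2)
  Distance 18: (row=11, col=1)
  Distance 19: (row=10, col=1), (row=11, col=0)
  Distance 20: (row=10, col=0)
Total reachable: 113 (grid has 113 open cells total)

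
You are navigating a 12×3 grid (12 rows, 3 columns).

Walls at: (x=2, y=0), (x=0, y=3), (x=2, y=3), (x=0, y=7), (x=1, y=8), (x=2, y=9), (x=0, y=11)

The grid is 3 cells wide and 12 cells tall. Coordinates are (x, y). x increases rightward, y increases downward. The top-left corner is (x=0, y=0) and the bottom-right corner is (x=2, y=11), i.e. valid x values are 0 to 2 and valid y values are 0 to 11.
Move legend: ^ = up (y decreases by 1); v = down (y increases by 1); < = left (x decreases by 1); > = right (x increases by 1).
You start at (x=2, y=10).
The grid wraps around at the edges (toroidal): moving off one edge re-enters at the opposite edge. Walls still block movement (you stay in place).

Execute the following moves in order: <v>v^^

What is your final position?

Answer: Final position: (x=2, y=10)

Derivation:
Start: (x=2, y=10)
  < (left): (x=2, y=10) -> (x=1, y=10)
  v (down): (x=1, y=10) -> (x=1, y=11)
  > (right): (x=1, y=11) -> (x=2, y=11)
  v (down): blocked, stay at (x=2, y=11)
  ^ (up): (x=2, y=11) -> (x=2, y=10)
  ^ (up): blocked, stay at (x=2, y=10)
Final: (x=2, y=10)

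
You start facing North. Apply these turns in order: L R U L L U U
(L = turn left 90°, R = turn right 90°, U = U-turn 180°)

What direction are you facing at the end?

Answer: Final heading: North

Derivation:
Start: North
  L (left (90° counter-clockwise)) -> West
  R (right (90° clockwise)) -> North
  U (U-turn (180°)) -> South
  L (left (90° counter-clockwise)) -> East
  L (left (90° counter-clockwise)) -> North
  U (U-turn (180°)) -> South
  U (U-turn (180°)) -> North
Final: North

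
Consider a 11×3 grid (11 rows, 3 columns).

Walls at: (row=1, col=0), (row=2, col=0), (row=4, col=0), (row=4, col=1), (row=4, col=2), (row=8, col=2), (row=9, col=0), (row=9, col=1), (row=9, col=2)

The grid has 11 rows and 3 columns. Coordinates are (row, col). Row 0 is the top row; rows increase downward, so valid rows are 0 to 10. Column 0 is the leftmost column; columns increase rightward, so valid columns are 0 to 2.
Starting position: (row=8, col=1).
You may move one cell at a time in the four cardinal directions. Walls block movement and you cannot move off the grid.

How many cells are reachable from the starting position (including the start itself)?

BFS flood-fill from (row=8, col=1):
  Distance 0: (row=8, col=1)
  Distance 1: (row=7, col=1), (row=8, col=0)
  Distance 2: (row=6, col=1), (row=7, col=0), (row=7, col=2)
  Distance 3: (row=5, col=1), (row=6, col=0), (row=6, col=2)
  Distance 4: (row=5, col=0), (row=5, col=2)
Total reachable: 11 (grid has 24 open cells total)

Answer: Reachable cells: 11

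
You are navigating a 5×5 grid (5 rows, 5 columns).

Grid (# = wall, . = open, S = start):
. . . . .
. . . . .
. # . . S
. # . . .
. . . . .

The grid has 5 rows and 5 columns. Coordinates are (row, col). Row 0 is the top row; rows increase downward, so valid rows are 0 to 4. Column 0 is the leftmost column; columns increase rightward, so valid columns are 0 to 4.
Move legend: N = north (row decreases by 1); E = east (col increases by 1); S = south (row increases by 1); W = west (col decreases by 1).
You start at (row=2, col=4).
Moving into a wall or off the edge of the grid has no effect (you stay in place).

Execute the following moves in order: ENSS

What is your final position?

Answer: Final position: (row=3, col=4)

Derivation:
Start: (row=2, col=4)
  E (east): blocked, stay at (row=2, col=4)
  N (north): (row=2, col=4) -> (row=1, col=4)
  S (south): (row=1, col=4) -> (row=2, col=4)
  S (south): (row=2, col=4) -> (row=3, col=4)
Final: (row=3, col=4)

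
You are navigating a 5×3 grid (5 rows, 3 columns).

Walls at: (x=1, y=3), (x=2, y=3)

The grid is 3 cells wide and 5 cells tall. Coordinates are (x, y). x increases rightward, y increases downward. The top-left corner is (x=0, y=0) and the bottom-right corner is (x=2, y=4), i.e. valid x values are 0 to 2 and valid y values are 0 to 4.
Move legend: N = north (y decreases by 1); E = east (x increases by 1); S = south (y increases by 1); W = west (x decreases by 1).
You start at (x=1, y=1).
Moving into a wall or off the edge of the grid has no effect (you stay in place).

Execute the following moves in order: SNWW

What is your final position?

Start: (x=1, y=1)
  S (south): (x=1, y=1) -> (x=1, y=2)
  N (north): (x=1, y=2) -> (x=1, y=1)
  W (west): (x=1, y=1) -> (x=0, y=1)
  W (west): blocked, stay at (x=0, y=1)
Final: (x=0, y=1)

Answer: Final position: (x=0, y=1)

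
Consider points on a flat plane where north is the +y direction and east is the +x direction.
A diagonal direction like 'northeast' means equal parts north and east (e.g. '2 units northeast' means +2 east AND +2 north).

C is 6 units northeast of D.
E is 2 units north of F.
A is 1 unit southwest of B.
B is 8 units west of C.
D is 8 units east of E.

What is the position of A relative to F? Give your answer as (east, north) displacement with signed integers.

Answer: A is at (east=5, north=7) relative to F.

Derivation:
Place F at the origin (east=0, north=0).
  E is 2 units north of F: delta (east=+0, north=+2); E at (east=0, north=2).
  D is 8 units east of E: delta (east=+8, north=+0); D at (east=8, north=2).
  C is 6 units northeast of D: delta (east=+6, north=+6); C at (east=14, north=8).
  B is 8 units west of C: delta (east=-8, north=+0); B at (east=6, north=8).
  A is 1 unit southwest of B: delta (east=-1, north=-1); A at (east=5, north=7).
Therefore A relative to F: (east=5, north=7).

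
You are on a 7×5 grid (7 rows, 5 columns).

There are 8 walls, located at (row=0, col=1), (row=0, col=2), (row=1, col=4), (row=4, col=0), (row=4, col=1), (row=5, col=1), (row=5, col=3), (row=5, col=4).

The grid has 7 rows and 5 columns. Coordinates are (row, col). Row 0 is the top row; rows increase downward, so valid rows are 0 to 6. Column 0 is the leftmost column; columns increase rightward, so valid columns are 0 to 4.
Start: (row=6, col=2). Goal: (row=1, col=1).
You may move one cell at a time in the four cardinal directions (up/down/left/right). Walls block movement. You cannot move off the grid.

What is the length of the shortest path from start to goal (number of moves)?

BFS from (row=6, col=2) until reaching (row=1, col=1):
  Distance 0: (row=6, col=2)
  Distance 1: (row=5, col=2), (row=6, col=1), (row=6, col=3)
  Distance 2: (row=4, col=2), (row=6, col=0), (row=6, col=4)
  Distance 3: (row=3, col=2), (row=4, col=3), (row=5, col=0)
  Distance 4: (row=2, col=2), (row=3, col=1), (row=3, col=3), (row=4, col=4)
  Distance 5: (row=1, col=2), (row=2, col=1), (row=2, col=3), (row=3, col=0), (row=3, col=4)
  Distance 6: (row=1, col=1), (row=1, col=3), (row=2, col=0), (row=2, col=4)  <- goal reached here
One shortest path (6 moves): (row=6, col=2) -> (row=5, col=2) -> (row=4, col=2) -> (row=3, col=2) -> (row=3, col=1) -> (row=2, col=1) -> (row=1, col=1)

Answer: Shortest path length: 6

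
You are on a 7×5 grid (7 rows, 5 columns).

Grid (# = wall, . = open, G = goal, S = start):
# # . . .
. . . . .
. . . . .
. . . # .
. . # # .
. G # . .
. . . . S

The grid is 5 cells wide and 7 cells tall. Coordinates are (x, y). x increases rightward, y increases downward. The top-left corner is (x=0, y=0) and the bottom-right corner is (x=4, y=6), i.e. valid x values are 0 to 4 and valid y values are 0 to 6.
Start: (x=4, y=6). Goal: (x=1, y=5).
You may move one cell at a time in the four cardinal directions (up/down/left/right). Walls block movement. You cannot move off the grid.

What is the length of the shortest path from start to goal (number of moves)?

BFS from (x=4, y=6) until reaching (x=1, y=5):
  Distance 0: (x=4, y=6)
  Distance 1: (x=4, y=5), (x=3, y=6)
  Distance 2: (x=4, y=4), (x=3, y=5), (x=2, y=6)
  Distance 3: (x=4, y=3), (x=1, y=6)
  Distance 4: (x=4, y=2), (x=1, y=5), (x=0, y=6)  <- goal reached here
One shortest path (4 moves): (x=4, y=6) -> (x=3, y=6) -> (x=2, y=6) -> (x=1, y=6) -> (x=1, y=5)

Answer: Shortest path length: 4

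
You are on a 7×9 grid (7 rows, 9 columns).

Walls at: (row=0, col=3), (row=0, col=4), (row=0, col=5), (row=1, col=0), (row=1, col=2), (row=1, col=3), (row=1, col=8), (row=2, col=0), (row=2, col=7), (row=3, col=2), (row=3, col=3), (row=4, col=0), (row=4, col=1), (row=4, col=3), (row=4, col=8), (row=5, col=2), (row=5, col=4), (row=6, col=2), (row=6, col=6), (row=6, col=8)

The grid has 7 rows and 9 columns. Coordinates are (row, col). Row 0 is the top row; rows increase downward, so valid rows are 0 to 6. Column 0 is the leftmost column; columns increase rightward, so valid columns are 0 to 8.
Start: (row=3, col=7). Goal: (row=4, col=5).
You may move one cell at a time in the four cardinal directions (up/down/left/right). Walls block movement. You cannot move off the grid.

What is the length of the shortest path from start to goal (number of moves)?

BFS from (row=3, col=7) until reaching (row=4, col=5):
  Distance 0: (row=3, col=7)
  Distance 1: (row=3, col=6), (row=3, col=8), (row=4, col=7)
  Distance 2: (row=2, col=6), (row=2, col=8), (row=3, col=5), (row=4, col=6), (row=5, col=7)
  Distance 3: (row=1, col=6), (row=2, col=5), (row=3, col=4), (row=4, col=5), (row=5, col=6), (row=5, col=8), (row=6, col=7)  <- goal reached here
One shortest path (3 moves): (row=3, col=7) -> (row=3, col=6) -> (row=3, col=5) -> (row=4, col=5)

Answer: Shortest path length: 3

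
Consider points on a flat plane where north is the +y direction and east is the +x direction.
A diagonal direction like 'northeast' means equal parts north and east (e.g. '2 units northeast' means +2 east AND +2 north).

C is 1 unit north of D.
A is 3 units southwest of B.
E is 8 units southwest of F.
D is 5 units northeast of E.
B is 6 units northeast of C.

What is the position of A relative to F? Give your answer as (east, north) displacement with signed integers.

Place F at the origin (east=0, north=0).
  E is 8 units southwest of F: delta (east=-8, north=-8); E at (east=-8, north=-8).
  D is 5 units northeast of E: delta (east=+5, north=+5); D at (east=-3, north=-3).
  C is 1 unit north of D: delta (east=+0, north=+1); C at (east=-3, north=-2).
  B is 6 units northeast of C: delta (east=+6, north=+6); B at (east=3, north=4).
  A is 3 units southwest of B: delta (east=-3, north=-3); A at (east=0, north=1).
Therefore A relative to F: (east=0, north=1).

Answer: A is at (east=0, north=1) relative to F.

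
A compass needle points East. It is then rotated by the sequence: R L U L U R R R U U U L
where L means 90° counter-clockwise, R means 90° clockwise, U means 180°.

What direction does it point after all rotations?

Answer: Final heading: North

Derivation:
Start: East
  R (right (90° clockwise)) -> South
  L (left (90° counter-clockwise)) -> East
  U (U-turn (180°)) -> West
  L (left (90° counter-clockwise)) -> South
  U (U-turn (180°)) -> North
  R (right (90° clockwise)) -> East
  R (right (90° clockwise)) -> South
  R (right (90° clockwise)) -> West
  U (U-turn (180°)) -> East
  U (U-turn (180°)) -> West
  U (U-turn (180°)) -> East
  L (left (90° counter-clockwise)) -> North
Final: North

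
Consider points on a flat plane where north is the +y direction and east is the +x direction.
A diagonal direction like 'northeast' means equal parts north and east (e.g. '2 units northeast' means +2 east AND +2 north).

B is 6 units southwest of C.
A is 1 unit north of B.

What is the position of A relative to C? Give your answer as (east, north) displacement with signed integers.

Answer: A is at (east=-6, north=-5) relative to C.

Derivation:
Place C at the origin (east=0, north=0).
  B is 6 units southwest of C: delta (east=-6, north=-6); B at (east=-6, north=-6).
  A is 1 unit north of B: delta (east=+0, north=+1); A at (east=-6, north=-5).
Therefore A relative to C: (east=-6, north=-5).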